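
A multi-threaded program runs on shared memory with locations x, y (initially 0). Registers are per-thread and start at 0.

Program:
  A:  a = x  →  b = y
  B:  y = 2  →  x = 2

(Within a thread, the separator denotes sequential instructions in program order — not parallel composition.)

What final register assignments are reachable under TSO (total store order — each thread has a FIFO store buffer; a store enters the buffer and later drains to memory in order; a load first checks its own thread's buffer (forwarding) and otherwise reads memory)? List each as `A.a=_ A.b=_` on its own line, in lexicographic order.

outcome vector order: (A.a,A.b)
|TSO outcomes| = 3

A.a=0 A.b=0
A.a=0 A.b=2
A.a=2 A.b=2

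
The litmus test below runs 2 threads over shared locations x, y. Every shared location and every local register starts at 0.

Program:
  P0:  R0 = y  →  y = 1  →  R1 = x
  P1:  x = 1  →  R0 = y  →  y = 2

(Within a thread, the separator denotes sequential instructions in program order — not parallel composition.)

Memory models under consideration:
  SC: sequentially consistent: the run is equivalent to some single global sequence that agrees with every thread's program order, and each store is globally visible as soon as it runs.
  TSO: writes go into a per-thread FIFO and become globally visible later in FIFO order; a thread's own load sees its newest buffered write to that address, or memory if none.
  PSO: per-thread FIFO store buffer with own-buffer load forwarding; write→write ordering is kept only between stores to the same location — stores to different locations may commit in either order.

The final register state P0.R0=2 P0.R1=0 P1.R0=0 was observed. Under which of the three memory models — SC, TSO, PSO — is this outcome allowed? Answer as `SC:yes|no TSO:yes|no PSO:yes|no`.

SC:no TSO:no PSO:yes

outcome vector order: (P0.R0,P0.R1,P1.R0)
under SC → 001; 010; 011; 210
under TSO → 000; 001; 010; 011; 210
under PSO → 000; 001; 010; 011; 200; 210
target 200 ∈ {PSO}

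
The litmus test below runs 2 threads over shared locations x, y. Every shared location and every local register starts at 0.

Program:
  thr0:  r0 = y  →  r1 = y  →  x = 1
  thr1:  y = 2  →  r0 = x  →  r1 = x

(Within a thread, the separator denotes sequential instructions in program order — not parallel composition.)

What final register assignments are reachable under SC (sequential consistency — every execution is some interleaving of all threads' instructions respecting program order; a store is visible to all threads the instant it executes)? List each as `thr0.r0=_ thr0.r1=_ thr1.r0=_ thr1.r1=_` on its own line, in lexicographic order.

thr0.r0=0 thr0.r1=0 thr1.r0=0 thr1.r1=0
thr0.r0=0 thr0.r1=0 thr1.r0=0 thr1.r1=1
thr0.r0=0 thr0.r1=0 thr1.r0=1 thr1.r1=1
thr0.r0=0 thr0.r1=2 thr1.r0=0 thr1.r1=0
thr0.r0=0 thr0.r1=2 thr1.r0=0 thr1.r1=1
thr0.r0=0 thr0.r1=2 thr1.r0=1 thr1.r1=1
thr0.r0=2 thr0.r1=2 thr1.r0=0 thr1.r1=0
thr0.r0=2 thr0.r1=2 thr1.r0=0 thr1.r1=1
thr0.r0=2 thr0.r1=2 thr1.r0=1 thr1.r1=1

outcome vector order: (thr0.r0,thr0.r1,thr1.r0,thr1.r1)
|SC outcomes| = 9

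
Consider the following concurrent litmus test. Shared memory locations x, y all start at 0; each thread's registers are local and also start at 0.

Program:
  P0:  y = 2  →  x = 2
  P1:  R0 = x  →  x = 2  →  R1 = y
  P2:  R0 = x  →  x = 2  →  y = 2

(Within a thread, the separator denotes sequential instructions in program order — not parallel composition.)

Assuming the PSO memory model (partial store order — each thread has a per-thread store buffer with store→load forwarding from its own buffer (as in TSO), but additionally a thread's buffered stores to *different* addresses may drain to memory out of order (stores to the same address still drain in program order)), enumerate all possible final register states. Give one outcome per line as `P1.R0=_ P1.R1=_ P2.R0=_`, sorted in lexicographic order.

outcome vector order: (P1.R0,P1.R1,P2.R0)
|PSO outcomes| = 8

P1.R0=0 P1.R1=0 P2.R0=0
P1.R0=0 P1.R1=0 P2.R0=2
P1.R0=0 P1.R1=2 P2.R0=0
P1.R0=0 P1.R1=2 P2.R0=2
P1.R0=2 P1.R1=0 P2.R0=0
P1.R0=2 P1.R1=0 P2.R0=2
P1.R0=2 P1.R1=2 P2.R0=0
P1.R0=2 P1.R1=2 P2.R0=2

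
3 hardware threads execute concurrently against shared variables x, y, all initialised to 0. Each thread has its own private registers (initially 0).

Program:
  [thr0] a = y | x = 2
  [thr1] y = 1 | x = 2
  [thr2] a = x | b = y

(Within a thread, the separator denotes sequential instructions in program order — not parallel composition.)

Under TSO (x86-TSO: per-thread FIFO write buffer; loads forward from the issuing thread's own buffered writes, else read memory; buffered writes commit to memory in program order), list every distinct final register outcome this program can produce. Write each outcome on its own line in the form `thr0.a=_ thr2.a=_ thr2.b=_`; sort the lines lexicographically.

outcome vector order: (thr0.a,thr2.a,thr2.b)
|TSO outcomes| = 7

thr0.a=0 thr2.a=0 thr2.b=0
thr0.a=0 thr2.a=0 thr2.b=1
thr0.a=0 thr2.a=2 thr2.b=0
thr0.a=0 thr2.a=2 thr2.b=1
thr0.a=1 thr2.a=0 thr2.b=0
thr0.a=1 thr2.a=0 thr2.b=1
thr0.a=1 thr2.a=2 thr2.b=1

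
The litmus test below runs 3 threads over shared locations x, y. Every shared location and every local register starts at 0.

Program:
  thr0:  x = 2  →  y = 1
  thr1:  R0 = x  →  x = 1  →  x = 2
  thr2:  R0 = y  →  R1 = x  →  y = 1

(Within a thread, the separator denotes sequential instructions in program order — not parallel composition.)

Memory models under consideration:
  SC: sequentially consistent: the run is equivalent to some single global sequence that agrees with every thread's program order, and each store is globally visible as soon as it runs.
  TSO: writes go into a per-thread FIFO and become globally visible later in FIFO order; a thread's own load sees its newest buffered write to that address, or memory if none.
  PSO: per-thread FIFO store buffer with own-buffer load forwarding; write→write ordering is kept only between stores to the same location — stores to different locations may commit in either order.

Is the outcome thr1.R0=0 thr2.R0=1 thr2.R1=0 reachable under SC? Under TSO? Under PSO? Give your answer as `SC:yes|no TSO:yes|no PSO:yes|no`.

outcome vector order: (thr1.R0,thr2.R0,thr2.R1)
under SC → 0/0/0, 0/0/1, 0/0/2, 0/1/1, 0/1/2, 2/0/0, 2/0/1, 2/0/2, 2/1/1, 2/1/2
under TSO → 0/0/0, 0/0/1, 0/0/2, 0/1/1, 0/1/2, 2/0/0, 2/0/1, 2/0/2, 2/1/1, 2/1/2
under PSO → 0/0/0, 0/0/1, 0/0/2, 0/1/0, 0/1/1, 0/1/2, 2/0/0, 2/0/1, 2/0/2, 2/1/0, 2/1/1, 2/1/2
target 0/1/0 ∈ {PSO}

SC:no TSO:no PSO:yes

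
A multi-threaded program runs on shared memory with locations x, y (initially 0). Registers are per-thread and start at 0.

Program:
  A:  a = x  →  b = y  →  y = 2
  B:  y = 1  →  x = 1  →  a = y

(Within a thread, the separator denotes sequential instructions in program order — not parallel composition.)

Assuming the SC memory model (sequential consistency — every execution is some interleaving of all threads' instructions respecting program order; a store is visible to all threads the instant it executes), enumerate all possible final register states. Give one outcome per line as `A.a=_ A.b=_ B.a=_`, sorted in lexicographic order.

A.a=0 A.b=0 B.a=1
A.a=0 A.b=0 B.a=2
A.a=0 A.b=1 B.a=1
A.a=0 A.b=1 B.a=2
A.a=1 A.b=1 B.a=1
A.a=1 A.b=1 B.a=2

outcome vector order: (A.a,A.b,B.a)
|SC outcomes| = 6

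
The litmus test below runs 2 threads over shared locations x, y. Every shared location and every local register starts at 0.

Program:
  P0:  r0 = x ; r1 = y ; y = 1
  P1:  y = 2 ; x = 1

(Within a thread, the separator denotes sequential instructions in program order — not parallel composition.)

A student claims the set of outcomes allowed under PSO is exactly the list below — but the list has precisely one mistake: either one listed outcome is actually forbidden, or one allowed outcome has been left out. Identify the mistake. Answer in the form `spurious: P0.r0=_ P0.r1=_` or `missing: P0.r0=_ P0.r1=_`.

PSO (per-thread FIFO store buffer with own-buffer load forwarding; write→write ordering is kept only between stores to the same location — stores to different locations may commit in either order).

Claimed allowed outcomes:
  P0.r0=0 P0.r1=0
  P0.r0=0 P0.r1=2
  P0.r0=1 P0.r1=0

missing: P0.r0=1 P0.r1=2

outcome vector order: (P0.r0,P0.r1)
under PSO → 00; 02; 10; 12
PSO∖claimed = {12}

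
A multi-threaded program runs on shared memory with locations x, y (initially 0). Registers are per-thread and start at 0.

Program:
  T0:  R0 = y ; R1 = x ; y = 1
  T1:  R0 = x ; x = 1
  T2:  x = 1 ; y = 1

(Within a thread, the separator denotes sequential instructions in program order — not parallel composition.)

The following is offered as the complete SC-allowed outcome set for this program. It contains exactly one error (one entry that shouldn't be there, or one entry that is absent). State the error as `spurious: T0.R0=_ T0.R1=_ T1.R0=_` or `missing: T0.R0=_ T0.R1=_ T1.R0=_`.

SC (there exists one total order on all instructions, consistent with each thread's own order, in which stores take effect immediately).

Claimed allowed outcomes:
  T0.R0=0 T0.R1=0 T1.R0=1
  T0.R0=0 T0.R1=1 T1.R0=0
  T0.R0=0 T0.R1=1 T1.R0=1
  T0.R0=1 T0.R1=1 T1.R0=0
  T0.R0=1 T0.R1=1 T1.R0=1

outcome vector order: (T0.R0,T0.R1,T1.R0)
SC: 6 outcomes — {(0,0,0) (0,0,1) (0,1,0) (0,1,1) (1,1,0) (1,1,1)}
SC∖claimed = {(0,0,0)}

missing: T0.R0=0 T0.R1=0 T1.R0=0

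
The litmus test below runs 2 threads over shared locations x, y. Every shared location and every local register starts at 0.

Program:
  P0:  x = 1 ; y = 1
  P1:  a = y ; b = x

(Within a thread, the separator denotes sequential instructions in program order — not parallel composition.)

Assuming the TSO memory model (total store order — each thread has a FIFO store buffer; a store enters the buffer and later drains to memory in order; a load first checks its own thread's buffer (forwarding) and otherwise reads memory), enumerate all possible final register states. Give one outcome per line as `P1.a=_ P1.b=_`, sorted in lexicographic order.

outcome vector order: (P1.a,P1.b)
|TSO outcomes| = 3

P1.a=0 P1.b=0
P1.a=0 P1.b=1
P1.a=1 P1.b=1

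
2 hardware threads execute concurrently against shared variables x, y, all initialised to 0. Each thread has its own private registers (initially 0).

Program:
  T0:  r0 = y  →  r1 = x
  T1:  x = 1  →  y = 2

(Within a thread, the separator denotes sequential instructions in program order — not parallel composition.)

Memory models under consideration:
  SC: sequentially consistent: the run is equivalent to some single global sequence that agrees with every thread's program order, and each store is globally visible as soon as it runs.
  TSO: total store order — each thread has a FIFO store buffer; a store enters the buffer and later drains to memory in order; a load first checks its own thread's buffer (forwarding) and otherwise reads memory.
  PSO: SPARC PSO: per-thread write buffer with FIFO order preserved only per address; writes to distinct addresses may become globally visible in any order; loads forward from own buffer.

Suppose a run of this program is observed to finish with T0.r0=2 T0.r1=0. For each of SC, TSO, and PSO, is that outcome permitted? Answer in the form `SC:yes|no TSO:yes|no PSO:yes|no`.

SC:no TSO:no PSO:yes

outcome vector order: (T0.r0,T0.r1)
SC (3): 00 01 21
TSO (3): 00 01 21
PSO (4): 00 01 20 21
target 20 ∈ {PSO}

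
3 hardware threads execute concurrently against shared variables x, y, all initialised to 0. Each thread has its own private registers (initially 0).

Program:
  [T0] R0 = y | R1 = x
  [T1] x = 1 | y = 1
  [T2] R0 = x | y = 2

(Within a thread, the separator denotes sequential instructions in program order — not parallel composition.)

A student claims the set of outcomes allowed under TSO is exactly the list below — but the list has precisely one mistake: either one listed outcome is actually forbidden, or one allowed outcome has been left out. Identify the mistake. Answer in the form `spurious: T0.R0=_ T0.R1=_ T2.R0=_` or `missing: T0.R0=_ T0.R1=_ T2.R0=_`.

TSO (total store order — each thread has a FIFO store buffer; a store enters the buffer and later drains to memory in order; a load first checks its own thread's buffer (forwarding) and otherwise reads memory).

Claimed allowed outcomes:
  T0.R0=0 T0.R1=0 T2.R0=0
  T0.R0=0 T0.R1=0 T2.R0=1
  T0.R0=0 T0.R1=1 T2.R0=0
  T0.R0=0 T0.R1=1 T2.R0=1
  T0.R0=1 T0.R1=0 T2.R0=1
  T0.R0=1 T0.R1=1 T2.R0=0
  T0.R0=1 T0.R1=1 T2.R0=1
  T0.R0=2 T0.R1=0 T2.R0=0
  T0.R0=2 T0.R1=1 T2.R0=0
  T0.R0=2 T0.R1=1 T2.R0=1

spurious: T0.R0=1 T0.R1=0 T2.R0=1

outcome vector order: (T0.R0,T0.R1,T2.R0)
[TSO] allowed = {0/0/0; 0/0/1; 0/1/0; 0/1/1; 1/1/0; 1/1/1; 2/0/0; 2/1/0; 2/1/1}
claimed∖TSO = {1/0/1}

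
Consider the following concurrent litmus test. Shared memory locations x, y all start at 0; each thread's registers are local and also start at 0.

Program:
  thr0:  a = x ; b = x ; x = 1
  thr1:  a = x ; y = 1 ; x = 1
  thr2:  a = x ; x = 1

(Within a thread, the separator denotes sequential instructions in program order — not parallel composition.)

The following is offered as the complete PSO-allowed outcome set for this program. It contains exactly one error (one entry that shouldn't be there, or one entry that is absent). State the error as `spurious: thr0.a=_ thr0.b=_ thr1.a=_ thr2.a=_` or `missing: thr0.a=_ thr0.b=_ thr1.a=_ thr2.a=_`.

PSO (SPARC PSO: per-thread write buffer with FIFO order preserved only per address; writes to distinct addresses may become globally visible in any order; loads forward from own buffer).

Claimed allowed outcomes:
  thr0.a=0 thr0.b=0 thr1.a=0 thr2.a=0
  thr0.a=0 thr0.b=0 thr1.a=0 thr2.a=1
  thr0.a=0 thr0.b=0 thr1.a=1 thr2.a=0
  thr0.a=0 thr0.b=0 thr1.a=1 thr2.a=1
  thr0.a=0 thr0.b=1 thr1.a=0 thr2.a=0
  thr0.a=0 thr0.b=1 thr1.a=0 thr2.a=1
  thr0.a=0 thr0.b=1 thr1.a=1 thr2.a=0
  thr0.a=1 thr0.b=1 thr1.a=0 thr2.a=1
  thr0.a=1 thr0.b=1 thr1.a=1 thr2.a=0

outcome vector order: (thr0.a,thr0.b,thr1.a,thr2.a)
[PSO] allowed = {0000 0001 0010 0011 0100 0101 0110 1100 1101 1110}
PSO∖claimed = {1100}

missing: thr0.a=1 thr0.b=1 thr1.a=0 thr2.a=0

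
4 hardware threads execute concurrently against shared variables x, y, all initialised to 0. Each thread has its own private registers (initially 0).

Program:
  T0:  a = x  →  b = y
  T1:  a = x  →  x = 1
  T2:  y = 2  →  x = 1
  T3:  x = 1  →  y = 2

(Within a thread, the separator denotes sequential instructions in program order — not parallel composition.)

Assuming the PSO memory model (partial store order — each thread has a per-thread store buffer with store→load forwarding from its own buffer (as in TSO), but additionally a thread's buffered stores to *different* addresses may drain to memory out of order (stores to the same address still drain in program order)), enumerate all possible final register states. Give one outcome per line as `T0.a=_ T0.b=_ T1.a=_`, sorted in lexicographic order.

T0.a=0 T0.b=0 T1.a=0
T0.a=0 T0.b=0 T1.a=1
T0.a=0 T0.b=2 T1.a=0
T0.a=0 T0.b=2 T1.a=1
T0.a=1 T0.b=0 T1.a=0
T0.a=1 T0.b=0 T1.a=1
T0.a=1 T0.b=2 T1.a=0
T0.a=1 T0.b=2 T1.a=1

outcome vector order: (T0.a,T0.b,T1.a)
|PSO outcomes| = 8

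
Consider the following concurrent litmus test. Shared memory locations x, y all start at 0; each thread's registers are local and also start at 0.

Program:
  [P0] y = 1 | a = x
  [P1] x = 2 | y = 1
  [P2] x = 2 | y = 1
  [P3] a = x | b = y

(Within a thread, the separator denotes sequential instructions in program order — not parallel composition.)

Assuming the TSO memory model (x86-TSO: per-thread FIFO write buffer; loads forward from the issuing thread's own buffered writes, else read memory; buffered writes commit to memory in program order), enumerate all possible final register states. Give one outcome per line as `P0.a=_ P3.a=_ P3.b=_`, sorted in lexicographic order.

P0.a=0 P3.a=0 P3.b=0
P0.a=0 P3.a=0 P3.b=1
P0.a=0 P3.a=2 P3.b=0
P0.a=0 P3.a=2 P3.b=1
P0.a=2 P3.a=0 P3.b=0
P0.a=2 P3.a=0 P3.b=1
P0.a=2 P3.a=2 P3.b=0
P0.a=2 P3.a=2 P3.b=1

outcome vector order: (P0.a,P3.a,P3.b)
|TSO outcomes| = 8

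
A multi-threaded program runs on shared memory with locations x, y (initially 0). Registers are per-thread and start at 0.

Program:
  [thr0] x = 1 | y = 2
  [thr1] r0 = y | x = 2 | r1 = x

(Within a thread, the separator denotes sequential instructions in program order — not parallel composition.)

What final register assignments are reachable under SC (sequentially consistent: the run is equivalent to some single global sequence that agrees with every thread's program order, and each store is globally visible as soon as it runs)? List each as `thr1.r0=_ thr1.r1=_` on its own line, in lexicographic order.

outcome vector order: (thr1.r0,thr1.r1)
|SC outcomes| = 3

thr1.r0=0 thr1.r1=1
thr1.r0=0 thr1.r1=2
thr1.r0=2 thr1.r1=2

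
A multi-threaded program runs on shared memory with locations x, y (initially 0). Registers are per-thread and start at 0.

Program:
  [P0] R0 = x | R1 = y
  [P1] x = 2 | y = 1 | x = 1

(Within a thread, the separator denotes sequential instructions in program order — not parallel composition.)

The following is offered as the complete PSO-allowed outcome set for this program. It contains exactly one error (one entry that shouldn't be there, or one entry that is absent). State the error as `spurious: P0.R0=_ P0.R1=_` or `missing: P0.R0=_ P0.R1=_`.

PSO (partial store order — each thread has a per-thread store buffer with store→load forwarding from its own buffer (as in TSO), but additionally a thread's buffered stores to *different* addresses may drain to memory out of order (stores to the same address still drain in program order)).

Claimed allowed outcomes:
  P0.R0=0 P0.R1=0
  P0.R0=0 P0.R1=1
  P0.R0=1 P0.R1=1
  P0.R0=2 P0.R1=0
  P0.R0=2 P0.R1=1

outcome vector order: (P0.R0,P0.R1)
[PSO] allowed = {00; 01; 10; 11; 20; 21}
PSO∖claimed = {10}

missing: P0.R0=1 P0.R1=0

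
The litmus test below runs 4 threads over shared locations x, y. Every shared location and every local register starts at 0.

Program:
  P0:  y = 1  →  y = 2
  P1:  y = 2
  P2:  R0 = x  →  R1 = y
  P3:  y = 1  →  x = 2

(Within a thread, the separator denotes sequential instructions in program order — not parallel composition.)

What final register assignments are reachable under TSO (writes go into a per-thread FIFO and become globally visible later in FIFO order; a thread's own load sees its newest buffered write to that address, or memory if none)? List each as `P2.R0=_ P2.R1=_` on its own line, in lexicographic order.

outcome vector order: (P2.R0,P2.R1)
|TSO outcomes| = 5

P2.R0=0 P2.R1=0
P2.R0=0 P2.R1=1
P2.R0=0 P2.R1=2
P2.R0=2 P2.R1=1
P2.R0=2 P2.R1=2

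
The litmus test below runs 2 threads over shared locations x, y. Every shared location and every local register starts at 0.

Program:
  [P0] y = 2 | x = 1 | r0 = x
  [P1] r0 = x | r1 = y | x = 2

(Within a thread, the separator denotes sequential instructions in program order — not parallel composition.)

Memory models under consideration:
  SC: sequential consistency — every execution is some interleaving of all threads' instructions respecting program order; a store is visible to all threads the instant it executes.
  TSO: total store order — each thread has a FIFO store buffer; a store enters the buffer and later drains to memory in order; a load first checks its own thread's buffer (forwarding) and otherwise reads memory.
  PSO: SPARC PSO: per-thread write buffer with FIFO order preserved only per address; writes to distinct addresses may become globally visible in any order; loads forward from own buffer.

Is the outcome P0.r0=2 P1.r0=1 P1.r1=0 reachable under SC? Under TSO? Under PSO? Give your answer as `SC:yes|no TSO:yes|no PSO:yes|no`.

SC:no TSO:no PSO:yes

outcome vector order: (P0.r0,P1.r0,P1.r1)
SC (6): <1 0 0> <1 0 2> <1 1 2> <2 0 0> <2 0 2> <2 1 2>
TSO (6): <1 0 0> <1 0 2> <1 1 2> <2 0 0> <2 0 2> <2 1 2>
PSO (8): <1 0 0> <1 0 2> <1 1 0> <1 1 2> <2 0 0> <2 0 2> <2 1 0> <2 1 2>
target <2 1 0> ∈ {PSO}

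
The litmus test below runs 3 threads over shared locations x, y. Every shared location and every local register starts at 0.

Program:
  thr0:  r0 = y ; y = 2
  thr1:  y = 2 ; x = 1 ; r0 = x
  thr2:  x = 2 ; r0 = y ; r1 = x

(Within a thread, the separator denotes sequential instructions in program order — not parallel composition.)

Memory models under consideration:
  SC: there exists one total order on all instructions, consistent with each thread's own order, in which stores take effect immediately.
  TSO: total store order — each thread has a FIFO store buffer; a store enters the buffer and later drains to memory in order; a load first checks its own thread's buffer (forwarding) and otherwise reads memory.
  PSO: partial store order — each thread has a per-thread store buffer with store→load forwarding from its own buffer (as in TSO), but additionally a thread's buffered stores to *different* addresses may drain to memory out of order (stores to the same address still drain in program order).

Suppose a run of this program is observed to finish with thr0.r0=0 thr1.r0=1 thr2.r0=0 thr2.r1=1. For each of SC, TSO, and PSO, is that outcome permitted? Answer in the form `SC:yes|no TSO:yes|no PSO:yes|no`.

SC:yes TSO:yes PSO:yes

outcome vector order: (thr0.r0,thr1.r0,thr2.r0,thr2.r1)
SC: 10 outcomes — {0/1/0/1, 0/1/0/2, 0/1/2/1, 0/1/2/2, 0/2/2/2, 2/1/0/1, 2/1/0/2, 2/1/2/1, 2/1/2/2, 2/2/2/2}
TSO: 12 outcomes — {0/1/0/1, 0/1/0/2, 0/1/2/1, 0/1/2/2, 0/2/0/2, 0/2/2/2, 2/1/0/1, 2/1/0/2, 2/1/2/1, 2/1/2/2, 2/2/0/2, 2/2/2/2}
PSO: 12 outcomes — {0/1/0/1, 0/1/0/2, 0/1/2/1, 0/1/2/2, 0/2/0/2, 0/2/2/2, 2/1/0/1, 2/1/0/2, 2/1/2/1, 2/1/2/2, 2/2/0/2, 2/2/2/2}
target 0/1/0/1 ∈ {SC,TSO,PSO}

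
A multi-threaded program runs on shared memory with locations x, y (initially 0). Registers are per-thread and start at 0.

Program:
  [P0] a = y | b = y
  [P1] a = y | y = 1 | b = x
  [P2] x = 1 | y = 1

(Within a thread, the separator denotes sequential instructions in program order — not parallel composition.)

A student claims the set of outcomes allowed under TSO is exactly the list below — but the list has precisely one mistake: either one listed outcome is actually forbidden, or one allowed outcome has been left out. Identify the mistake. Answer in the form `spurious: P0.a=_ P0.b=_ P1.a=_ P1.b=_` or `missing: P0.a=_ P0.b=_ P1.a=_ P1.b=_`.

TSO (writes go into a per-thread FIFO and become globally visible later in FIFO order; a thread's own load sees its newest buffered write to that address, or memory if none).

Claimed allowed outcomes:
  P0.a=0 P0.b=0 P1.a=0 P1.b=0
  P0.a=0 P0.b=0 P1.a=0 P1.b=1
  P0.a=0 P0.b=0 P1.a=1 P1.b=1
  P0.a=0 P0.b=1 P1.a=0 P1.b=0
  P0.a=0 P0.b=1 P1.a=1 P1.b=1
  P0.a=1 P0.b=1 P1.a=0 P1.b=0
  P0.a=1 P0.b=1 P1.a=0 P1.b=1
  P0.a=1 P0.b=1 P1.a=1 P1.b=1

outcome vector order: (P0.a,P0.b,P1.a,P1.b)
TSO (9): 0/0/0/0; 0/0/0/1; 0/0/1/1; 0/1/0/0; 0/1/0/1; 0/1/1/1; 1/1/0/0; 1/1/0/1; 1/1/1/1
TSO∖claimed = {0/1/0/1}

missing: P0.a=0 P0.b=1 P1.a=0 P1.b=1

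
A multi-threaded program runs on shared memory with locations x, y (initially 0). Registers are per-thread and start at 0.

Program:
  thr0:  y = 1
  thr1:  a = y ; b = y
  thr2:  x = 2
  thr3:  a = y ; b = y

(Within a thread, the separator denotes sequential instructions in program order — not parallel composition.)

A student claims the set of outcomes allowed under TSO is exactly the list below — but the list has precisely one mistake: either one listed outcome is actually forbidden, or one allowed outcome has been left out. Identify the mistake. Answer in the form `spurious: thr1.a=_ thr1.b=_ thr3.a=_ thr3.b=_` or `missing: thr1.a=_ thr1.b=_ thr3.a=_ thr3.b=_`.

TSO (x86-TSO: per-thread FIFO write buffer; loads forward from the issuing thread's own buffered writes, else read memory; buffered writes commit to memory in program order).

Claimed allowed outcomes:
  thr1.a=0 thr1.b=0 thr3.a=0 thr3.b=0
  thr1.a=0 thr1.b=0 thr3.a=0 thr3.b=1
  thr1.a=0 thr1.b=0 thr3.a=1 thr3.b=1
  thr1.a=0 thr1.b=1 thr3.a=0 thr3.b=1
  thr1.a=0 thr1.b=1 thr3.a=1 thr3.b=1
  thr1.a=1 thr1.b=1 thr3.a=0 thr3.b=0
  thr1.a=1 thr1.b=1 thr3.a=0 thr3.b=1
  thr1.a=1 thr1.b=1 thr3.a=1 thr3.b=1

missing: thr1.a=0 thr1.b=1 thr3.a=0 thr3.b=0

outcome vector order: (thr1.a,thr1.b,thr3.a,thr3.b)
under TSO → <0 0 0 0>; <0 0 0 1>; <0 0 1 1>; <0 1 0 0>; <0 1 0 1>; <0 1 1 1>; <1 1 0 0>; <1 1 0 1>; <1 1 1 1>
TSO∖claimed = {<0 1 0 0>}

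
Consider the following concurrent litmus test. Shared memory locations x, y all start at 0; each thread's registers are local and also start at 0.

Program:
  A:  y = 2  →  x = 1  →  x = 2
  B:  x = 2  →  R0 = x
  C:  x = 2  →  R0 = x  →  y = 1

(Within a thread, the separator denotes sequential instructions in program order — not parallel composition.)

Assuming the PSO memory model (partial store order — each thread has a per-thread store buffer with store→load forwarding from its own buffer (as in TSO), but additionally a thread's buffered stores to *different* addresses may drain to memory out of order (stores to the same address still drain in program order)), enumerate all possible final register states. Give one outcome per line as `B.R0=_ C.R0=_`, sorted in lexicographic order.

B.R0=1 C.R0=1
B.R0=1 C.R0=2
B.R0=2 C.R0=1
B.R0=2 C.R0=2

outcome vector order: (B.R0,C.R0)
|PSO outcomes| = 4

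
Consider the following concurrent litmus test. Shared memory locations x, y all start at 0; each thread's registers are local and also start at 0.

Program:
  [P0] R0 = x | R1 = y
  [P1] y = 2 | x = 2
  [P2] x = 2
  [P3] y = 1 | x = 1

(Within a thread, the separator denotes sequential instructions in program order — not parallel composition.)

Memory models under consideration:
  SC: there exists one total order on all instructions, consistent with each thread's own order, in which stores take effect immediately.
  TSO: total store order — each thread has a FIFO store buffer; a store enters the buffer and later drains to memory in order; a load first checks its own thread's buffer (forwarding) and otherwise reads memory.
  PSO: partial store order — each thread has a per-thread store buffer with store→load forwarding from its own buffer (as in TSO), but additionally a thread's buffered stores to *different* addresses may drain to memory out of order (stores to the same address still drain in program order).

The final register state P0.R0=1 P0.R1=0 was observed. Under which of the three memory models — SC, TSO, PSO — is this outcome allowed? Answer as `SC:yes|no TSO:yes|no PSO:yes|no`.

outcome vector order: (P0.R0,P0.R1)
SC (8): (0,0); (0,1); (0,2); (1,1); (1,2); (2,0); (2,1); (2,2)
TSO (8): (0,0); (0,1); (0,2); (1,1); (1,2); (2,0); (2,1); (2,2)
PSO (9): (0,0); (0,1); (0,2); (1,0); (1,1); (1,2); (2,0); (2,1); (2,2)
target (1,0) ∈ {PSO}

SC:no TSO:no PSO:yes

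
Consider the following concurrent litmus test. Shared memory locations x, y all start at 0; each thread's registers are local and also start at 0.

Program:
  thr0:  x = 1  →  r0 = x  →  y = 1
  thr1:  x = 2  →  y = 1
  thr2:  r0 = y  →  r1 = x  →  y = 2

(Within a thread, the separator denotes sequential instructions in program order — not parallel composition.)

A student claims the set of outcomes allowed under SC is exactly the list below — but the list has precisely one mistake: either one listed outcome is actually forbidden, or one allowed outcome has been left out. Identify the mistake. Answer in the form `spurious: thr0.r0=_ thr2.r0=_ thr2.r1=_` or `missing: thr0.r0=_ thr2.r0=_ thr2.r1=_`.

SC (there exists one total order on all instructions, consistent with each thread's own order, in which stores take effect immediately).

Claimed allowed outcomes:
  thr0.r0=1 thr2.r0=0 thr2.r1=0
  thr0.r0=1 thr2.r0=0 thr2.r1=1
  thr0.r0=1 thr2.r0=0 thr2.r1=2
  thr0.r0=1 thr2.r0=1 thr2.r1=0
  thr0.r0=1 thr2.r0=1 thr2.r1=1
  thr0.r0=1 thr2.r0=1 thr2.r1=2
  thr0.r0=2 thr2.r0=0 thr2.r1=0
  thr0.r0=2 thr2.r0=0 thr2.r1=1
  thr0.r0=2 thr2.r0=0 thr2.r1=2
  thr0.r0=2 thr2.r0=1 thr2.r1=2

outcome vector order: (thr0.r0,thr2.r0,thr2.r1)
[SC] allowed = {100 101 102 111 112 200 201 202 212}
claimed∖SC = {110}

spurious: thr0.r0=1 thr2.r0=1 thr2.r1=0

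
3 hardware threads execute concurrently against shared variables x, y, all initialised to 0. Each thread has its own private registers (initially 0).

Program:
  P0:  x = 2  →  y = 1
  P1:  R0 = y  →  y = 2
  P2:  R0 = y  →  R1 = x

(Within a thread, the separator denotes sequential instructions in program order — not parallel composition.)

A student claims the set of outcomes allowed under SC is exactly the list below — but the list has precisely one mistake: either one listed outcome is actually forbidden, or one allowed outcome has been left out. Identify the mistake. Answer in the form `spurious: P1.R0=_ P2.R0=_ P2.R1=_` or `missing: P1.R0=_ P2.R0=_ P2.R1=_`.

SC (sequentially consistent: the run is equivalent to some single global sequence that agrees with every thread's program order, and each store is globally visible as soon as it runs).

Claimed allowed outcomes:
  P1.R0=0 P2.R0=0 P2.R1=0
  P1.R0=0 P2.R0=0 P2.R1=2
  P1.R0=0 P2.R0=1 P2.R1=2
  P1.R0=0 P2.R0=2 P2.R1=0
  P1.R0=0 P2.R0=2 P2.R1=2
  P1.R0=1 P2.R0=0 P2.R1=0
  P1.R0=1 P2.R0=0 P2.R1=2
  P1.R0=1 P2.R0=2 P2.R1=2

missing: P1.R0=1 P2.R0=1 P2.R1=2

outcome vector order: (P1.R0,P2.R0,P2.R1)
SC (9): (0,0,0); (0,0,2); (0,1,2); (0,2,0); (0,2,2); (1,0,0); (1,0,2); (1,1,2); (1,2,2)
SC∖claimed = {(1,1,2)}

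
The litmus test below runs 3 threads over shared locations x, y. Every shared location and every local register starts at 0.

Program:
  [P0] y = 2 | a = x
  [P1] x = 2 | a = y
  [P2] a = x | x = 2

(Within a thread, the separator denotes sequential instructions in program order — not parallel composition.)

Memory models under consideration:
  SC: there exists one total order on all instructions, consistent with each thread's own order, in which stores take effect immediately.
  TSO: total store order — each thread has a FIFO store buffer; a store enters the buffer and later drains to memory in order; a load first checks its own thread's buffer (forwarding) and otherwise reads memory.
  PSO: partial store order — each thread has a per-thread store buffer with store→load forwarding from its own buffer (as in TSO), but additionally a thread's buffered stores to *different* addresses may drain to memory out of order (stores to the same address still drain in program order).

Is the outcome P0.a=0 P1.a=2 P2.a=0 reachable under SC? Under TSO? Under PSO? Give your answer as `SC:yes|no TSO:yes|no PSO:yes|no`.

SC:yes TSO:yes PSO:yes

outcome vector order: (P0.a,P1.a,P2.a)
SC: 6 outcomes — {0/2/0; 0/2/2; 2/0/0; 2/0/2; 2/2/0; 2/2/2}
TSO: 8 outcomes — {0/0/0; 0/0/2; 0/2/0; 0/2/2; 2/0/0; 2/0/2; 2/2/0; 2/2/2}
PSO: 8 outcomes — {0/0/0; 0/0/2; 0/2/0; 0/2/2; 2/0/0; 2/0/2; 2/2/0; 2/2/2}
target 0/2/0 ∈ {SC,TSO,PSO}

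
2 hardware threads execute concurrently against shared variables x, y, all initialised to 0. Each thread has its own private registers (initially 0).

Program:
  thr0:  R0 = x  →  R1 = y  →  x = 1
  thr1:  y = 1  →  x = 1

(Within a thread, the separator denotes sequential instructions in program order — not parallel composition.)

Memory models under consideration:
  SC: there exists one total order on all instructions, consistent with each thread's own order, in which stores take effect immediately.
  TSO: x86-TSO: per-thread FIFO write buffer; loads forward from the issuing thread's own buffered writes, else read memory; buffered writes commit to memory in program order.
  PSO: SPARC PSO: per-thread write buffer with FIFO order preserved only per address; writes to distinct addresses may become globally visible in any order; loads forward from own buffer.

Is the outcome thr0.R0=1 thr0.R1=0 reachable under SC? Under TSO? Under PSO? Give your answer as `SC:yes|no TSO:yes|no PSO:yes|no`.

outcome vector order: (thr0.R0,thr0.R1)
SC (3): <0 0>; <0 1>; <1 1>
TSO (3): <0 0>; <0 1>; <1 1>
PSO (4): <0 0>; <0 1>; <1 0>; <1 1>
target <1 0> ∈ {PSO}

SC:no TSO:no PSO:yes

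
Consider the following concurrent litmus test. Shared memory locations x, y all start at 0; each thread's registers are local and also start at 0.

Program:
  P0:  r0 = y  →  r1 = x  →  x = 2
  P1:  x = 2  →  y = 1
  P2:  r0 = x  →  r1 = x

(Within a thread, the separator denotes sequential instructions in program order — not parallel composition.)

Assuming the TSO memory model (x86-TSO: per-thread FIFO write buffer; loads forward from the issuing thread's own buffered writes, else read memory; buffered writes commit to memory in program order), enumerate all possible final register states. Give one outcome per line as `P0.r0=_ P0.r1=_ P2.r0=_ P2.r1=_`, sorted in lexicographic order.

outcome vector order: (P0.r0,P0.r1,P2.r0,P2.r1)
|TSO outcomes| = 9

P0.r0=0 P0.r1=0 P2.r0=0 P2.r1=0
P0.r0=0 P0.r1=0 P2.r0=0 P2.r1=2
P0.r0=0 P0.r1=0 P2.r0=2 P2.r1=2
P0.r0=0 P0.r1=2 P2.r0=0 P2.r1=0
P0.r0=0 P0.r1=2 P2.r0=0 P2.r1=2
P0.r0=0 P0.r1=2 P2.r0=2 P2.r1=2
P0.r0=1 P0.r1=2 P2.r0=0 P2.r1=0
P0.r0=1 P0.r1=2 P2.r0=0 P2.r1=2
P0.r0=1 P0.r1=2 P2.r0=2 P2.r1=2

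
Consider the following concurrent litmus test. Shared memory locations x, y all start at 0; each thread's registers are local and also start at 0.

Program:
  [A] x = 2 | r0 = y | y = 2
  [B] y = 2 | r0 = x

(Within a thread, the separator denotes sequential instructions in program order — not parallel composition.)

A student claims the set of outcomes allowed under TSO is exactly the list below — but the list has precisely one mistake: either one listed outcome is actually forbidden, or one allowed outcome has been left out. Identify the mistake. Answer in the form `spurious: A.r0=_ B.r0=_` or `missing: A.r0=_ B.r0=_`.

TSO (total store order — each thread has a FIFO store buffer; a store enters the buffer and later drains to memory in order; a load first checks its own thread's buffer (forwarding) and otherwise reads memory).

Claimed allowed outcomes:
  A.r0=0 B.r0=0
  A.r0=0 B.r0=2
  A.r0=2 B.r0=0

outcome vector order: (A.r0,B.r0)
[TSO] allowed = {(0,0); (0,2); (2,0); (2,2)}
TSO∖claimed = {(2,2)}

missing: A.r0=2 B.r0=2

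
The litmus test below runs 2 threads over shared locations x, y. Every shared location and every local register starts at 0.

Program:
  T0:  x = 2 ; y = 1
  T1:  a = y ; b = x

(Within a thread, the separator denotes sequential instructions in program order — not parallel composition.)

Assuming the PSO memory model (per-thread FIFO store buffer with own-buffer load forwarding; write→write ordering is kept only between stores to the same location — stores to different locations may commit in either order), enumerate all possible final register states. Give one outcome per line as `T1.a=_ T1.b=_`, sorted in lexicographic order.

T1.a=0 T1.b=0
T1.a=0 T1.b=2
T1.a=1 T1.b=0
T1.a=1 T1.b=2

outcome vector order: (T1.a,T1.b)
|PSO outcomes| = 4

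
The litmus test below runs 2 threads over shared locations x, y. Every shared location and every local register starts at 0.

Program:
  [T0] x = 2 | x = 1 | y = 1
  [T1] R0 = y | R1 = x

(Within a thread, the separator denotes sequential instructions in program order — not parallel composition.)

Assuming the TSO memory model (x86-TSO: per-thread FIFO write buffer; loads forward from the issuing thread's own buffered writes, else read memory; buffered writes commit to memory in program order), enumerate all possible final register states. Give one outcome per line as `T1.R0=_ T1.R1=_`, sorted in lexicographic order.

T1.R0=0 T1.R1=0
T1.R0=0 T1.R1=1
T1.R0=0 T1.R1=2
T1.R0=1 T1.R1=1

outcome vector order: (T1.R0,T1.R1)
|TSO outcomes| = 4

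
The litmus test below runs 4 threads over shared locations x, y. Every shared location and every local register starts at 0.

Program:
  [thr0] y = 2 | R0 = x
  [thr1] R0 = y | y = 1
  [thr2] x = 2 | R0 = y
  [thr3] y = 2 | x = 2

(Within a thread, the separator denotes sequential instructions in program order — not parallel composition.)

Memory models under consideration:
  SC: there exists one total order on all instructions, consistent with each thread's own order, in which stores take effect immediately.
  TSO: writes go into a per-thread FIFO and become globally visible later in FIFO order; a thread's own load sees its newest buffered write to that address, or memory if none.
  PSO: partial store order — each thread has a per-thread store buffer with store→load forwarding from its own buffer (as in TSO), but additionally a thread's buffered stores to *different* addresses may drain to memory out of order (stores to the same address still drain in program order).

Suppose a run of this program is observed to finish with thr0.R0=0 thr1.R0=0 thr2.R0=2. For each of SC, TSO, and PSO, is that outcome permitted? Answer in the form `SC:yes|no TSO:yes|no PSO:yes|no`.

outcome vector order: (thr0.R0,thr1.R0,thr2.R0)
SC (10): <0 0 1>, <0 0 2>, <0 2 1>, <0 2 2>, <2 0 0>, <2 0 1>, <2 0 2>, <2 2 0>, <2 2 1>, <2 2 2>
TSO (12): <0 0 0>, <0 0 1>, <0 0 2>, <0 2 0>, <0 2 1>, <0 2 2>, <2 0 0>, <2 0 1>, <2 0 2>, <2 2 0>, <2 2 1>, <2 2 2>
PSO (12): <0 0 0>, <0 0 1>, <0 0 2>, <0 2 0>, <0 2 1>, <0 2 2>, <2 0 0>, <2 0 1>, <2 0 2>, <2 2 0>, <2 2 1>, <2 2 2>
target <0 0 2> ∈ {SC,TSO,PSO}

SC:yes TSO:yes PSO:yes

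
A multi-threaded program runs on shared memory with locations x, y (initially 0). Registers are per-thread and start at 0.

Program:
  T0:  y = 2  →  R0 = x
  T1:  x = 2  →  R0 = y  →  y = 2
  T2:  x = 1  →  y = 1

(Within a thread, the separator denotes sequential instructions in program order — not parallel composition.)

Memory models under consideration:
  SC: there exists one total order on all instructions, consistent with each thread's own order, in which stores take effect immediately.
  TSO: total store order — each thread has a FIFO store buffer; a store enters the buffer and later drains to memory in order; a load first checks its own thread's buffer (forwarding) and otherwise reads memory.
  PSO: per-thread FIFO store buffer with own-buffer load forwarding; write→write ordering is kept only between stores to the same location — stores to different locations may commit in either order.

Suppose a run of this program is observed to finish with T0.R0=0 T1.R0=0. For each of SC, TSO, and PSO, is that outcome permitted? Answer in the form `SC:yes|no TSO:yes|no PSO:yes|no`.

SC:no TSO:yes PSO:yes

outcome vector order: (T0.R0,T1.R0)
SC: 8 outcomes — {01, 02, 10, 11, 12, 20, 21, 22}
TSO: 9 outcomes — {00, 01, 02, 10, 11, 12, 20, 21, 22}
PSO: 9 outcomes — {00, 01, 02, 10, 11, 12, 20, 21, 22}
target 00 ∈ {TSO,PSO}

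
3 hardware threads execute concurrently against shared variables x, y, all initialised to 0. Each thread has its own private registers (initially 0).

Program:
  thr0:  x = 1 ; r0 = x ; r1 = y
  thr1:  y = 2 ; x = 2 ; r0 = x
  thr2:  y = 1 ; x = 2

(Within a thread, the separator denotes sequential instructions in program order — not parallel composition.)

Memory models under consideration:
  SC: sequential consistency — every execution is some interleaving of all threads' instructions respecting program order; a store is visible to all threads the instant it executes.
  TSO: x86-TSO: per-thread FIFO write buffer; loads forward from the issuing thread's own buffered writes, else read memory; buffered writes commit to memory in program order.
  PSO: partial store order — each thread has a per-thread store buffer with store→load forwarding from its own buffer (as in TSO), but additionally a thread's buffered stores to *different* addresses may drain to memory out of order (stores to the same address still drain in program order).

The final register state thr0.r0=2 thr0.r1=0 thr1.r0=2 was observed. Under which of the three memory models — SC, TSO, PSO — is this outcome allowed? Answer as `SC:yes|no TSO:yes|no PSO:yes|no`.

outcome vector order: (thr0.r0,thr0.r1,thr1.r0)
under SC → 1/0/2; 1/1/1; 1/1/2; 1/2/1; 1/2/2; 2/1/1; 2/1/2; 2/2/1; 2/2/2
under TSO → 1/0/1; 1/0/2; 1/1/1; 1/1/2; 1/2/1; 1/2/2; 2/1/1; 2/1/2; 2/2/1; 2/2/2
under PSO → 1/0/1; 1/0/2; 1/1/1; 1/1/2; 1/2/1; 1/2/2; 2/0/1; 2/0/2; 2/1/1; 2/1/2; 2/2/1; 2/2/2
target 2/0/2 ∈ {PSO}

SC:no TSO:no PSO:yes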